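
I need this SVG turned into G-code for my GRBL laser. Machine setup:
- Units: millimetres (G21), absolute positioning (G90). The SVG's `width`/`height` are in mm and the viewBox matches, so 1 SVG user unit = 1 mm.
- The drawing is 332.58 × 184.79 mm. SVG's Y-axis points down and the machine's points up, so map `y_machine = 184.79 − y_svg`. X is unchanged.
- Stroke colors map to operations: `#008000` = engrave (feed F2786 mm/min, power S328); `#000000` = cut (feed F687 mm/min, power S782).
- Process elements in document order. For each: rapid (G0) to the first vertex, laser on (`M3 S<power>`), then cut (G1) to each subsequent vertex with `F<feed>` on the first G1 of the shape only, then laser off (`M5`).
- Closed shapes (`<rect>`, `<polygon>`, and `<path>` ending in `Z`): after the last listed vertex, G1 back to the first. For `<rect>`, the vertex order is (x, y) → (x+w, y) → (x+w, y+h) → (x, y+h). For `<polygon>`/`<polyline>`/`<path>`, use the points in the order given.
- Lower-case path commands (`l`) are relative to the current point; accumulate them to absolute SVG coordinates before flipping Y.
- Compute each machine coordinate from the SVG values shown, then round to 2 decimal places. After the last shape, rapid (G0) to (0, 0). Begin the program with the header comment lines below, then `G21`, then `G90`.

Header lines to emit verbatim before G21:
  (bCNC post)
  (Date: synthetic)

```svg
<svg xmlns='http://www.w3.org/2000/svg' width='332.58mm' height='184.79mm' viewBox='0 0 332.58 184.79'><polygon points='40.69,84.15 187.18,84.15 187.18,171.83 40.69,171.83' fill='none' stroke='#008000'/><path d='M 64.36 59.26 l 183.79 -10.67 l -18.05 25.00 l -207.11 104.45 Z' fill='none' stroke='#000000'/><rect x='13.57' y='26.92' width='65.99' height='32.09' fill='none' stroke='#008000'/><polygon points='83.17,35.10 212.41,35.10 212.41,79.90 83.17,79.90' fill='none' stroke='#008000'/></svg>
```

(bCNC post)
(Date: synthetic)
G21
G90
G0 X40.69 Y100.64
M3 S328
G1 X187.18 Y100.64 F2786
G1 X187.18 Y12.96
G1 X40.69 Y12.96
G1 X40.69 Y100.64
M5
G0 X64.36 Y125.53
M3 S782
G1 X248.15 Y136.20 F687
G1 X230.10 Y111.20
G1 X22.99 Y6.75
G1 X64.36 Y125.53
M5
G0 X13.57 Y157.87
M3 S328
G1 X79.56 Y157.87 F2786
G1 X79.56 Y125.78
G1 X13.57 Y125.78
G1 X13.57 Y157.87
M5
G0 X83.17 Y149.69
M3 S328
G1 X212.41 Y149.69 F2786
G1 X212.41 Y104.89
G1 X83.17 Y104.89
G1 X83.17 Y149.69
M5
G0 X0.00 Y0.00

Since the viewBox matches the mm dimensions, user units are millimetres directly. The only transform is the Y-flip y_m = 184.79 − y_svg.

Shape 1 is a rectangle drawn with `<polygon>`. Its stroke #008000 means engrave at S328, F2786. After flipping Y the toolpath is (40.69,100.64) → (187.18,100.64) → (187.18,12.96) → (40.69,12.96) → (40.69,100.64), returning to the start.

Shape 2 is a closed polygon drawn with `<path>`. Its stroke #000000 means cut at S782, F687. After flipping Y the toolpath is (64.36,125.53) → (248.15,136.20) → (230.10,111.20) → (22.99,6.75) → (64.36,125.53), returning to the start.

Shape 3 is a rectangle drawn with `<rect>`. Its stroke #008000 means engrave at S328, F2786. After flipping Y the toolpath is (13.57,157.87) → (79.56,157.87) → (79.56,125.78) → (13.57,125.78) → (13.57,157.87), returning to the start.

Shape 4 is a rectangle drawn with `<polygon>`. Its stroke #008000 means engrave at S328, F2786. After flipping Y the toolpath is (83.17,149.69) → (212.41,149.69) → (212.41,104.89) → (83.17,104.89) → (83.17,149.69), returning to the start.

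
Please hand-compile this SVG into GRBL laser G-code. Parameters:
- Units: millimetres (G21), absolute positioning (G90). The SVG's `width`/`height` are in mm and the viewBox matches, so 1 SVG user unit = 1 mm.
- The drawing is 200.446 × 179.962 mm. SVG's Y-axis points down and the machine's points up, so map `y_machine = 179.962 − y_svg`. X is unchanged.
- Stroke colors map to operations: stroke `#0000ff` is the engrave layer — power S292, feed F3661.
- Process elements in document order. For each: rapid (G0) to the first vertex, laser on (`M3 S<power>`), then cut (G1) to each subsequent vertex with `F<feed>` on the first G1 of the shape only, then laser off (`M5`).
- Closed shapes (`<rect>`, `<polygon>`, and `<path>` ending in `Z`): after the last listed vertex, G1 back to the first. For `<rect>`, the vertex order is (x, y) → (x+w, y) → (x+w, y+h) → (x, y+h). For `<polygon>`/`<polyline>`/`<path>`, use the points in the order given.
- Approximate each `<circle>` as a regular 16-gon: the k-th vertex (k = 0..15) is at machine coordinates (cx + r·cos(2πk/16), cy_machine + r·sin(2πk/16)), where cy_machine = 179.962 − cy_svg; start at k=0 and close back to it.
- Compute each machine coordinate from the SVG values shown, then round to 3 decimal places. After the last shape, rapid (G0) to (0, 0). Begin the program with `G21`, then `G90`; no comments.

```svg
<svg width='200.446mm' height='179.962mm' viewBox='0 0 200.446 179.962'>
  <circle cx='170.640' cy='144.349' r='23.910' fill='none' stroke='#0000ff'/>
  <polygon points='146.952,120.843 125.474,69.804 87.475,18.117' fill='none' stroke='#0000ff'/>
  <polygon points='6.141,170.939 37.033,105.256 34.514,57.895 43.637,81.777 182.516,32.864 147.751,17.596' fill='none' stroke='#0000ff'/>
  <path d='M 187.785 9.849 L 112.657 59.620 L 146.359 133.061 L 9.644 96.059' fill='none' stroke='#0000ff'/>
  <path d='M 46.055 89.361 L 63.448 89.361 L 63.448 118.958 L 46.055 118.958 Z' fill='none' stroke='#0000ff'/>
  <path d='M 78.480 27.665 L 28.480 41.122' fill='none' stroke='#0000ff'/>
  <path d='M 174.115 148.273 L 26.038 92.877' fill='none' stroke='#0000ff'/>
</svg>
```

G21
G90
G0 X194.550 Y35.613
M3 S292
G1 X192.730 Y44.763 F3661
G1 X187.547 Y52.520
G1 X179.790 Y57.703
G1 X170.640 Y59.523
G1 X161.490 Y57.703
G1 X153.733 Y52.520
G1 X148.550 Y44.763
G1 X146.730 Y35.613
G1 X148.550 Y26.463
G1 X153.733 Y18.706
G1 X161.490 Y13.523
G1 X170.640 Y11.703
G1 X179.790 Y13.523
G1 X187.547 Y18.706
G1 X192.730 Y26.463
G1 X194.550 Y35.613
M5
G0 X146.952 Y59.119
M3 S292
G1 X125.474 Y110.158 F3661
G1 X87.475 Y161.845
G1 X146.952 Y59.119
M5
G0 X6.141 Y9.023
M3 S292
G1 X37.033 Y74.706 F3661
G1 X34.514 Y122.067
G1 X43.637 Y98.185
G1 X182.516 Y147.098
G1 X147.751 Y162.366
G1 X6.141 Y9.023
M5
G0 X187.785 Y170.113
M3 S292
G1 X112.657 Y120.342 F3661
G1 X146.359 Y46.901
G1 X9.644 Y83.903
M5
G0 X46.055 Y90.601
M3 S292
G1 X63.448 Y90.601 F3661
G1 X63.448 Y61.004
G1 X46.055 Y61.004
G1 X46.055 Y90.601
M5
G0 X78.480 Y152.297
M3 S292
G1 X28.480 Y138.840 F3661
M5
G0 X174.115 Y31.689
M3 S292
G1 X26.038 Y87.085 F3661
M5
G0 X0.000 Y0.000

Since the viewBox matches the mm dimensions, user units are millimetres directly. The only transform is the Y-flip y_m = 179.962 − y_svg.

Shape 1 is a circle drawn with `<circle>`. Its stroke #0000ff means engrave at S292, F3661. After flipping Y the toolpath is (194.550,35.613) → (192.730,44.763) → (187.547,52.520) → (179.790,57.703) → (170.640,59.523) → (161.490,57.703) → (153.733,52.520) → (148.550,44.763) → (146.730,35.613) → (148.550,26.463) → (153.733,18.706) → (161.490,13.523) → (170.640,11.703) → (179.790,13.523) → (187.547,18.706) → (192.730,26.463) → (194.550,35.613), returning to the start.

Shape 2 is a closed polygon drawn with `<polygon>`. Its stroke #0000ff means engrave at S292, F3661. After flipping Y the toolpath is (146.952,59.119) → (125.474,110.158) → (87.475,161.845) → (146.952,59.119), returning to the start.

Shape 3 is a closed polygon drawn with `<polygon>`. Its stroke #0000ff means engrave at S292, F3661. After flipping Y the toolpath is (6.141,9.023) → (37.033,74.706) → (34.514,122.067) → (43.637,98.185) → (182.516,147.098) → (147.751,162.366) → (6.141,9.023), returning to the start.

Shape 4 is a open polyline drawn with `<path>`. Its stroke #0000ff means engrave at S292, F3661. After flipping Y the toolpath is (187.785,170.113) → (112.657,120.342) → (146.359,46.901) → (9.644,83.903).

Shape 5 is a rectangle drawn with `<path>`. Its stroke #0000ff means engrave at S292, F3661. After flipping Y the toolpath is (46.055,90.601) → (63.448,90.601) → (63.448,61.004) → (46.055,61.004) → (46.055,90.601), returning to the start.

Shape 6 is a line segment drawn with `<path>`. Its stroke #0000ff means engrave at S292, F3661. After flipping Y the toolpath is (78.480,152.297) → (28.480,138.840).

Shape 7 is a line segment drawn with `<path>`. Its stroke #0000ff means engrave at S292, F3661. After flipping Y the toolpath is (174.115,31.689) → (26.038,87.085).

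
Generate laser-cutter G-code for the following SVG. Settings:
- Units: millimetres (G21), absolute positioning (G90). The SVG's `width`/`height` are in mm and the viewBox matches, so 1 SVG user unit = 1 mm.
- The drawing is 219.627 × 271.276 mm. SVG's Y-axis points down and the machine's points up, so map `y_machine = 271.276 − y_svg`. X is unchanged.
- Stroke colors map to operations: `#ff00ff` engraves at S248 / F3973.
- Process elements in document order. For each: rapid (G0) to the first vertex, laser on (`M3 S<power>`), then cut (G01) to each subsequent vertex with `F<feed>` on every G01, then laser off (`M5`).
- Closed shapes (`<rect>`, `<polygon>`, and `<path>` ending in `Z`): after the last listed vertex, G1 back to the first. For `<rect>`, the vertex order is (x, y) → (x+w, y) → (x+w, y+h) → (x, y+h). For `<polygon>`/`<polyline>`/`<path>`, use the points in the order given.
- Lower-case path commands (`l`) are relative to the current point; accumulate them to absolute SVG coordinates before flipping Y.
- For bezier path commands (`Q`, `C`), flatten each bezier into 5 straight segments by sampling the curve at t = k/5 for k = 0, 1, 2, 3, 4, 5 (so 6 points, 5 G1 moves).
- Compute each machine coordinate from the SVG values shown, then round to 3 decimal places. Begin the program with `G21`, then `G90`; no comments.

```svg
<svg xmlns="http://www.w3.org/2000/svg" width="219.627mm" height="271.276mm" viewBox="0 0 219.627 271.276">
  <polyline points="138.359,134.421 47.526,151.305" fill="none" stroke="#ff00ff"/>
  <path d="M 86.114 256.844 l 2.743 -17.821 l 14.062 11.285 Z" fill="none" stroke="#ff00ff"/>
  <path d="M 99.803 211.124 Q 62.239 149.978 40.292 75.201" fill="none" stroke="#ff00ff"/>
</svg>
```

viewBox `0 0 219.627 271.276` with mm width/height → 1 unit = 1 mm. Flip: y_m = 271.276 − y_svg.

**Shape 1** — `<polyline>` line segment, stroke `#ff00ff` → engrave (S248, F3973). Machine vertices: (138.359,136.855) → (47.526,119.971). Open path.

**Shape 2** — `<path>` regular polygon, stroke `#ff00ff` → engrave (S248, F3973). Machine vertices: (86.114,14.432) → (88.857,32.253) → (102.919,20.968) → (86.114,14.432). Closed: final G1 returns to the first vertex.

**Shape 3** — `<path>` quadratic bezier, stroke `#ff00ff` → engrave (S248, F3973). Control points (SVG): P0=(99.803,211.124), P1=(62.239,149.978), P2=(40.292,75.201); sampled at t=k/5. Machine vertices: (99.803,60.152) → (85.402,85.156) → (72.251,111.250) → (60.348,138.434) → (49.695,166.709) → (40.292,196.075). Open path.

G21
G90
G0 X138.359 Y136.855
M3 S248
G01 X47.526 Y119.971 F3973
M5
G0 X86.114 Y14.432
M3 S248
G01 X88.857 Y32.253 F3973
G01 X102.919 Y20.968 F3973
G01 X86.114 Y14.432 F3973
M5
G0 X99.803 Y60.152
M3 S248
G01 X85.402 Y85.156 F3973
G01 X72.251 Y111.250 F3973
G01 X60.348 Y138.434 F3973
G01 X49.695 Y166.709 F3973
G01 X40.292 Y196.075 F3973
M5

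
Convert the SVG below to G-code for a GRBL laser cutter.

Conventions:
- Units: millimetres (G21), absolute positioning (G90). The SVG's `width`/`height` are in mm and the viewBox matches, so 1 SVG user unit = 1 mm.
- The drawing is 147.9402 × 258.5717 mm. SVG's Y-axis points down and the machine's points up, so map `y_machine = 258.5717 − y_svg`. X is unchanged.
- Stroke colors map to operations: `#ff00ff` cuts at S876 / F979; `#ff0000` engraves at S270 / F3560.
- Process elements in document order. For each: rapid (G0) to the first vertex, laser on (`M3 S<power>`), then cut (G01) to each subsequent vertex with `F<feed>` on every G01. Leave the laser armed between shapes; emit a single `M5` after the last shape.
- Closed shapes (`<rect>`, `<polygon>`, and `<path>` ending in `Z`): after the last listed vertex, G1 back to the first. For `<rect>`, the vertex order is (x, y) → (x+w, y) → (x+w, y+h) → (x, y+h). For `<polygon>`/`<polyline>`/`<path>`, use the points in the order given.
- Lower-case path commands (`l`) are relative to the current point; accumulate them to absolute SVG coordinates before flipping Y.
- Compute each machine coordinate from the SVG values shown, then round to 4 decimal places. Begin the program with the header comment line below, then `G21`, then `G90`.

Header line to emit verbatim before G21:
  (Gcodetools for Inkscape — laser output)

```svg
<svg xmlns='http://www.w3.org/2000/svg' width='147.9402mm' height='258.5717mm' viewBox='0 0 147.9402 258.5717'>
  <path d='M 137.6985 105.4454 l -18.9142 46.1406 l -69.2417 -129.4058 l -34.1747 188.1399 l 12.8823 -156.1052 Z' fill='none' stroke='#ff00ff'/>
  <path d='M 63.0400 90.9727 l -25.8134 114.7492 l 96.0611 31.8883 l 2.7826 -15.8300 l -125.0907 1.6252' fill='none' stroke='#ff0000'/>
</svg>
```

(Gcodetools for Inkscape — laser output)
G21
G90
G0 X137.6985 Y153.1263
M3 S876
G01 X118.7843 Y106.9857 F979
G01 X49.5426 Y236.3915 F979
G01 X15.3679 Y48.2516 F979
G01 X28.2502 Y204.3568 F979
G01 X137.6985 Y153.1263 F979
G0 X63.0400 Y167.5990
M3 S270
G01 X37.2266 Y52.8498 F3560
G01 X133.2877 Y20.9615 F3560
G01 X136.0703 Y36.7915 F3560
G01 X10.9796 Y35.1663 F3560
M5

1 u = 1 mm; y_m = 258.5717 − y.

[1] `<path>` closed polygon, #ff00ff→cut S876 F979: (137.6985,153.1263) → (118.7843,106.9857) → (49.5426,236.3915) → (15.3679,48.2516) → (28.2502,204.3568) → (137.6985,153.1263) (closed)

[2] `<path>` open polyline, #ff0000→engrave S270 F3560: (63.0400,167.5990) → (37.2266,52.8498) → (133.2877,20.9615) → (136.0703,36.7915) → (10.9796,35.1663)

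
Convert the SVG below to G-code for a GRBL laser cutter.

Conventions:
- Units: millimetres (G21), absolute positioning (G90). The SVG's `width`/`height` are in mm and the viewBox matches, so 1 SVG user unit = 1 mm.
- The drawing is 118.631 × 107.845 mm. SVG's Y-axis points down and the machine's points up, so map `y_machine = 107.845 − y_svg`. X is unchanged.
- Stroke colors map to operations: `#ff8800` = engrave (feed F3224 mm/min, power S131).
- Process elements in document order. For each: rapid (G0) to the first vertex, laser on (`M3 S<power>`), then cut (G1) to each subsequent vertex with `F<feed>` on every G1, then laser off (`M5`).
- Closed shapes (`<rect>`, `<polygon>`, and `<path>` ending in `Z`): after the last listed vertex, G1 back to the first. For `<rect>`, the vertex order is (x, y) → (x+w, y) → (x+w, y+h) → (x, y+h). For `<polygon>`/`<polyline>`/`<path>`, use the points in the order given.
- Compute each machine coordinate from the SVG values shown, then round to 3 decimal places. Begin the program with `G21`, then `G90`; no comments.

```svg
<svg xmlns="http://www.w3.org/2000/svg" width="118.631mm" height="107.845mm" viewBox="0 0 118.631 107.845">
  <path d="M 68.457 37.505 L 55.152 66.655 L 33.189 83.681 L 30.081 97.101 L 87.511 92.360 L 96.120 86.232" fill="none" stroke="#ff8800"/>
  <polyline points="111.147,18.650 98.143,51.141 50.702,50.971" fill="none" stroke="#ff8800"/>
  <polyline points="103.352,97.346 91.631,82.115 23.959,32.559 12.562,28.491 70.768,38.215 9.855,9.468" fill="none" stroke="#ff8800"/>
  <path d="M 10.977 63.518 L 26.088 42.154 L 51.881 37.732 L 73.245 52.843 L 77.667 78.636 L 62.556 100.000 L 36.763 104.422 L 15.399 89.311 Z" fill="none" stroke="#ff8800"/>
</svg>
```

Since the viewBox matches the mm dimensions, user units are millimetres directly. The only transform is the Y-flip y_m = 107.845 − y_svg.

Shape 1 is a open polyline drawn with `<path>`. Its stroke #ff8800 means engrave at S131, F3224. After flipping Y the toolpath is (68.457,70.340) → (55.152,41.190) → (33.189,24.164) → (30.081,10.744) → (87.511,15.485) → (96.120,21.613).

Shape 2 is a open polyline drawn with `<polyline>`. Its stroke #ff8800 means engrave at S131, F3224. After flipping Y the toolpath is (111.147,89.195) → (98.143,56.704) → (50.702,56.874).

Shape 3 is a open polyline drawn with `<polyline>`. Its stroke #ff8800 means engrave at S131, F3224. After flipping Y the toolpath is (103.352,10.499) → (91.631,25.730) → (23.959,75.286) → (12.562,79.354) → (70.768,69.630) → (9.855,98.377).

Shape 4 is a regular polygon drawn with `<path>`. Its stroke #ff8800 means engrave at S131, F3224. After flipping Y the toolpath is (10.977,44.327) → (26.088,65.691) → (51.881,70.113) → (73.245,55.002) → (77.667,29.209) → (62.556,7.845) → (36.763,3.423) → (15.399,18.534) → (10.977,44.327), returning to the start.

G21
G90
G0 X68.457 Y70.340
M3 S131
G1 X55.152 Y41.190 F3224
G1 X33.189 Y24.164 F3224
G1 X30.081 Y10.744 F3224
G1 X87.511 Y15.485 F3224
G1 X96.120 Y21.613 F3224
M5
G0 X111.147 Y89.195
M3 S131
G1 X98.143 Y56.704 F3224
G1 X50.702 Y56.874 F3224
M5
G0 X103.352 Y10.499
M3 S131
G1 X91.631 Y25.730 F3224
G1 X23.959 Y75.286 F3224
G1 X12.562 Y79.354 F3224
G1 X70.768 Y69.630 F3224
G1 X9.855 Y98.377 F3224
M5
G0 X10.977 Y44.327
M3 S131
G1 X26.088 Y65.691 F3224
G1 X51.881 Y70.113 F3224
G1 X73.245 Y55.002 F3224
G1 X77.667 Y29.209 F3224
G1 X62.556 Y7.845 F3224
G1 X36.763 Y3.423 F3224
G1 X15.399 Y18.534 F3224
G1 X10.977 Y44.327 F3224
M5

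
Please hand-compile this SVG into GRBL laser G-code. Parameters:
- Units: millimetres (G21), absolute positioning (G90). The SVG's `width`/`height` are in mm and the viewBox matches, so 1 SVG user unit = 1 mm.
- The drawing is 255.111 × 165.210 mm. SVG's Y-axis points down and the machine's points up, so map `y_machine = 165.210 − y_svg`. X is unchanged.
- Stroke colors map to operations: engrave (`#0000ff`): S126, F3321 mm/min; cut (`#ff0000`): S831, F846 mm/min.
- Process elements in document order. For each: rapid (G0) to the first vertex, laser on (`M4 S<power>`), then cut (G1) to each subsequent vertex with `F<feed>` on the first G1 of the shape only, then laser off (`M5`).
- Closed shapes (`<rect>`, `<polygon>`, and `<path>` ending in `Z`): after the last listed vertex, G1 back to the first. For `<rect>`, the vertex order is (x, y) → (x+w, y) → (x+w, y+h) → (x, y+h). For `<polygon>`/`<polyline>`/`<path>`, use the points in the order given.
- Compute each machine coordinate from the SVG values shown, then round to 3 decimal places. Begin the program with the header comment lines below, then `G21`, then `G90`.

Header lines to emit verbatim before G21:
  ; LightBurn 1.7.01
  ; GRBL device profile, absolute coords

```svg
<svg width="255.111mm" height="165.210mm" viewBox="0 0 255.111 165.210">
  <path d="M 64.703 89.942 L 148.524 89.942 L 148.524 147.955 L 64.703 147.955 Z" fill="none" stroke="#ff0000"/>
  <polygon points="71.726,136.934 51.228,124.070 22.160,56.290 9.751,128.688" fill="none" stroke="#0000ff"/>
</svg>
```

; LightBurn 1.7.01
; GRBL device profile, absolute coords
G21
G90
G0 X64.703 Y75.268
M4 S831
G1 X148.524 Y75.268 F846
G1 X148.524 Y17.255
G1 X64.703 Y17.255
G1 X64.703 Y75.268
M5
G0 X71.726 Y28.276
M4 S126
G1 X51.228 Y41.140 F3321
G1 X22.160 Y108.920
G1 X9.751 Y36.522
G1 X71.726 Y28.276
M5

1 u = 1 mm; y_m = 165.210 − y.

[1] `<path>` rectangle, #ff0000→cut S831 F846: (64.703,75.268) → (148.524,75.268) → (148.524,17.255) → (64.703,17.255) → (64.703,75.268) (closed)

[2] `<polygon>` closed polygon, #0000ff→engrave S126 F3321: (71.726,28.276) → (51.228,41.140) → (22.160,108.920) → (9.751,36.522) → (71.726,28.276) (closed)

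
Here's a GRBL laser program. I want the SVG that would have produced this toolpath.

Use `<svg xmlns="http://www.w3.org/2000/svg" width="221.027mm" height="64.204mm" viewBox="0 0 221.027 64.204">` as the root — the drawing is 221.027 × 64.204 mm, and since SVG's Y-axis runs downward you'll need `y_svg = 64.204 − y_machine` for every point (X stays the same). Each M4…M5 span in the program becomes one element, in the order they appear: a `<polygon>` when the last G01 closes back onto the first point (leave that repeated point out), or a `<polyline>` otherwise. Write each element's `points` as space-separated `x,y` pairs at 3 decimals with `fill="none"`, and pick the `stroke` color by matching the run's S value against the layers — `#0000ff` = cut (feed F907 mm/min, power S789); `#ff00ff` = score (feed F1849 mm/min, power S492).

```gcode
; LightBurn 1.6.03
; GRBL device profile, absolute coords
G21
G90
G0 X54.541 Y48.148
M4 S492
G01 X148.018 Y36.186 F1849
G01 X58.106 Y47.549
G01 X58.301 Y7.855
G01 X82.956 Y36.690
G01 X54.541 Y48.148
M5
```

<svg xmlns="http://www.w3.org/2000/svg" width="221.027mm" height="64.204mm" viewBox="0 0 221.027 64.204">
  <polygon points="54.541,16.056 148.018,28.018 58.106,16.655 58.301,56.349 82.956,27.514" fill="none" stroke="#ff00ff"/>
</svg>

y_svg = 64.204 − y_m. Every run uses S492, so all elements get stroke `#ff00ff` (score).

[1] closed run; points: 54.541,16.056 148.018,28.018 58.106,16.655 58.301,56.349 82.956,27.514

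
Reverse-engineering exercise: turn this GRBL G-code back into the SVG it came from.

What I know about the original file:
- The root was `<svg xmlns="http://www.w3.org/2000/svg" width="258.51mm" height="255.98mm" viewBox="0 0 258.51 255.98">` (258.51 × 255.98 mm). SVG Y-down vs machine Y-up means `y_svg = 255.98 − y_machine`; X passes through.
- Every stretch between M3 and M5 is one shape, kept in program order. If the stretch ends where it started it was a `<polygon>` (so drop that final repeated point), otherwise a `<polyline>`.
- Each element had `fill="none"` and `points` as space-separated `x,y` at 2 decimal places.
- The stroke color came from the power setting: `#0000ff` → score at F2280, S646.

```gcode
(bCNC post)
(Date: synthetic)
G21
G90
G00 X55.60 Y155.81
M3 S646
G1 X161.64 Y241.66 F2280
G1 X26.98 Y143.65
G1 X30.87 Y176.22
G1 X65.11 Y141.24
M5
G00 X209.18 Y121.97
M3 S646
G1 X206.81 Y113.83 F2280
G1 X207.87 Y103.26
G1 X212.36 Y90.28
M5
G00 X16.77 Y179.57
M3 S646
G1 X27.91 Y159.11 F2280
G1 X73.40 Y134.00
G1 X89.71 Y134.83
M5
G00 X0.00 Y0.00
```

<svg xmlns="http://www.w3.org/2000/svg" width="258.51mm" height="255.98mm" viewBox="0 0 258.51 255.98">
  <polyline points="55.60,100.17 161.64,14.32 26.98,112.33 30.87,79.76 65.11,114.74" fill="none" stroke="#0000ff"/>
  <polyline points="209.18,134.01 206.81,142.15 207.87,152.72 212.36,165.70" fill="none" stroke="#0000ff"/>
  <polyline points="16.77,76.41 27.91,96.87 73.40,121.98 89.71,121.15" fill="none" stroke="#0000ff"/>
</svg>

Machine Y-up, SVG Y-down with viewBox height 255.98, so y_svg = 255.98 − y_machine; X carries over. Every run uses S646, so all elements get stroke `#0000ff` (score).

Run 1: The run is open, so emit a `<polyline>` with points (Y-flipped): 55.60,100.17 161.64,14.32 26.98,112.33 30.87,79.76 65.11,114.74.

Run 2: The run is open, so emit a `<polyline>` with points (Y-flipped): 209.18,134.01 206.81,142.15 207.87,152.72 212.36,165.70.

Run 3: The run is open, so emit a `<polyline>` with points (Y-flipped): 16.77,76.41 27.91,96.87 73.40,121.98 89.71,121.15.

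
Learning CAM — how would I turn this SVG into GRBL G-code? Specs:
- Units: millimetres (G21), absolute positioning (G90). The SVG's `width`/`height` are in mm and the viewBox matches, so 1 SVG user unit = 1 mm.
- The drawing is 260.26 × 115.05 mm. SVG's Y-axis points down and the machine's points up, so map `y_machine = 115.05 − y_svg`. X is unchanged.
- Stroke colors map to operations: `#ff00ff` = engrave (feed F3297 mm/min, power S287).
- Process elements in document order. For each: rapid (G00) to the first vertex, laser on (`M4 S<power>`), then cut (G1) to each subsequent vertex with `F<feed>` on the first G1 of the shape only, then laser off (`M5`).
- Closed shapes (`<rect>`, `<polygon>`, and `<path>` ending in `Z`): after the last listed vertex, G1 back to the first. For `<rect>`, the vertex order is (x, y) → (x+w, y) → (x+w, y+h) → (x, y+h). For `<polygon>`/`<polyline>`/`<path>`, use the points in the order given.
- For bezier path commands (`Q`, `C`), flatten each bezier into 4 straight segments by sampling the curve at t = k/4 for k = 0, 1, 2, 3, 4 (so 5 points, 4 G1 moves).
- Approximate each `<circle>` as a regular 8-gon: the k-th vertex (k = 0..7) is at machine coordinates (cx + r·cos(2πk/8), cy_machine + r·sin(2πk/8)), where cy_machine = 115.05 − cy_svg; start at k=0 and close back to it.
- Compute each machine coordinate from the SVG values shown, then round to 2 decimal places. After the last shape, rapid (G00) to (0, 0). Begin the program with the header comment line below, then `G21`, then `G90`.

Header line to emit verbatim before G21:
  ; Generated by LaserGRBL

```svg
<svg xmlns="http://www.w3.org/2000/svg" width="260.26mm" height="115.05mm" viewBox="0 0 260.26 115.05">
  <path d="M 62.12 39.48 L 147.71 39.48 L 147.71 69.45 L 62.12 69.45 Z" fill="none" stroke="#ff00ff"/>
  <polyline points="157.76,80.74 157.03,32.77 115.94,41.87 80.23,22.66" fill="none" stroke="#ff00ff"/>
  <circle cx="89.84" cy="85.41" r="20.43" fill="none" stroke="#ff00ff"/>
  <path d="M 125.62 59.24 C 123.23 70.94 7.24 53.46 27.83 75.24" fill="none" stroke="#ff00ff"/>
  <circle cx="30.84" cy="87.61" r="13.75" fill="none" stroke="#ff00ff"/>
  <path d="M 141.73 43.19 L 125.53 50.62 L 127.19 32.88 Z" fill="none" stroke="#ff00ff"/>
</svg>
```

; Generated by LaserGRBL
G21
G90
G00 X62.12 Y75.57
M4 S287
G1 X147.71 Y75.57 F3297
G1 X147.71 Y45.60
G1 X62.12 Y45.60
G1 X62.12 Y75.57
M5
G00 X157.76 Y34.31
M4 S287
G1 X157.03 Y82.28 F3297
G1 X115.94 Y73.18
G1 X80.23 Y92.39
M5
G00 X110.27 Y29.64
M4 S287
G1 X104.29 Y44.09 F3297
G1 X89.84 Y50.07
G1 X75.39 Y44.09
G1 X69.41 Y29.64
G1 X75.39 Y15.19
G1 X89.84 Y9.21
G1 X104.29 Y15.19
G1 X110.27 Y29.64
M5
G00 X125.62 Y55.81
M4 S287
G1 X106.44 Y51.44 F3297
G1 X68.11 Y51.59
G1 X34.09 Y49.85
G1 X27.83 Y39.81
M5
G00 X44.59 Y27.44
M4 S287
G1 X40.56 Y37.16 F3297
G1 X30.84 Y41.19
G1 X21.12 Y37.16
G1 X17.09 Y27.44
G1 X21.12 Y17.72
G1 X30.84 Y13.69
G1 X40.56 Y17.72
G1 X44.59 Y27.44
M5
G00 X141.73 Y71.86
M4 S287
G1 X125.53 Y64.43 F3297
G1 X127.19 Y82.17
G1 X141.73 Y71.86
M5
G00 X0.00 Y0.00

1 u = 1 mm; y_m = 115.05 − y.

[1] `<path>` rectangle, #ff00ff→engrave S287 F3297: (62.12,75.57) → (147.71,75.57) → (147.71,45.60) → (62.12,45.60) → (62.12,75.57) (closed)

[2] `<polyline>` open polyline, #ff00ff→engrave S287 F3297: (157.76,34.31) → (157.03,82.28) → (115.94,73.18) → (80.23,92.39)

[3] `<circle>` circle, #ff00ff→engrave S287 F3297: (110.27,29.64) → (104.29,44.09) → (89.84,50.07) → (75.39,44.09) → (69.41,29.64) → (75.39,15.19) → (89.84,9.21) → (104.29,15.19) → (110.27,29.64) (closed)

[4] `<path>` cubic bezier, #ff00ff→engrave S287 F3297: (125.62,55.81) → (106.44,51.44) → (68.11,51.59) → (34.09,49.85) → (27.83,39.81)

[5] `<circle>` circle, #ff00ff→engrave S287 F3297: (44.59,27.44) → (40.56,37.16) → (30.84,41.19) → (21.12,37.16) → (17.09,27.44) → (21.12,17.72) → (30.84,13.69) → (40.56,17.72) → (44.59,27.44) (closed)

[6] `<path>` regular polygon, #ff00ff→engrave S287 F3297: (141.73,71.86) → (125.53,64.43) → (127.19,82.17) → (141.73,71.86) (closed)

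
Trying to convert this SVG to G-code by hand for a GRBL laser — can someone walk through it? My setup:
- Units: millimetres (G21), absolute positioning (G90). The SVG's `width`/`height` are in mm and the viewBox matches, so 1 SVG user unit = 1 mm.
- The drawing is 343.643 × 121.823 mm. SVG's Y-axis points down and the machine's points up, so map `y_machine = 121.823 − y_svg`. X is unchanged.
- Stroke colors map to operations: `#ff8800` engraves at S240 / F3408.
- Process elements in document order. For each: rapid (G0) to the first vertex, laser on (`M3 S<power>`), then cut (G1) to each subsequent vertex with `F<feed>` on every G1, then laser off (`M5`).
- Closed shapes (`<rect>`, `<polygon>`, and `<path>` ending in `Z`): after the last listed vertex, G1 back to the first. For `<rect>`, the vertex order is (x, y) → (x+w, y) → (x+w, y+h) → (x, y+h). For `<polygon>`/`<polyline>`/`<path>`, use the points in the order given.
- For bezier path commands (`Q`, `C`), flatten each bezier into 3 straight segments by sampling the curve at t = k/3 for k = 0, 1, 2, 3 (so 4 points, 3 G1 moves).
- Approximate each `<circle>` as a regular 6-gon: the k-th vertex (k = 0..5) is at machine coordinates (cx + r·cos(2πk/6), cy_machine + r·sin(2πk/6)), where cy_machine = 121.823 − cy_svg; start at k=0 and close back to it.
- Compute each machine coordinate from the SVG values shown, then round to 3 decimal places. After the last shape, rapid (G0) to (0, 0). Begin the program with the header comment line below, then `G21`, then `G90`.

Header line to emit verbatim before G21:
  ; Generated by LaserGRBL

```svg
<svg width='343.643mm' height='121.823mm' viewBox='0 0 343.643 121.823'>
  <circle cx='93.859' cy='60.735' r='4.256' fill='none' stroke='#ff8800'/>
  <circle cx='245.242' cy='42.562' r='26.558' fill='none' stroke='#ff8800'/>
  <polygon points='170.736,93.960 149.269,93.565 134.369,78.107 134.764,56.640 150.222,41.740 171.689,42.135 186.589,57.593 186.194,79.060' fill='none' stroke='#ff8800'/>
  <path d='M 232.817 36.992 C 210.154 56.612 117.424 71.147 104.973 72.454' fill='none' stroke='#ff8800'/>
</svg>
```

Since the viewBox matches the mm dimensions, user units are millimetres directly. The only transform is the Y-flip y_m = 121.823 − y_svg.

Shape 1 is a circle drawn with `<circle>`. Its stroke #ff8800 means engrave at S240, F3408. After flipping Y the toolpath is (98.115,61.088) → (95.987,64.774) → (91.731,64.774) → (89.603,61.088) → (91.731,57.402) → (95.987,57.402) → (98.115,61.088), returning to the start.

Shape 2 is a circle drawn with `<circle>`. Its stroke #ff8800 means engrave at S240, F3408. After flipping Y the toolpath is (271.800,79.261) → (258.521,102.261) → (231.963,102.261) → (218.684,79.261) → (231.963,56.261) → (258.521,56.261) → (271.800,79.261), returning to the start.

Shape 3 is a regular polygon drawn with `<polygon>`. Its stroke #ff8800 means engrave at S240, F3408. After flipping Y the toolpath is (170.736,27.863) → (149.269,28.258) → (134.369,43.716) → (134.764,65.183) → (150.222,80.083) → (171.689,79.688) → (186.589,64.230) → (186.194,42.763) → (170.736,27.863), returning to the start.

Shape 4 is a cubic bezier drawn with `<path>`. Its stroke #ff8800 means engrave at S240, F3408. After flipping Y the toolpath is (232.817,84.831) → (192.367,67.208) → (138.615,54.784) → (104.973,49.369).

; Generated by LaserGRBL
G21
G90
G0 X98.115 Y61.088
M3 S240
G1 X95.987 Y64.774 F3408
G1 X91.731 Y64.774 F3408
G1 X89.603 Y61.088 F3408
G1 X91.731 Y57.402 F3408
G1 X95.987 Y57.402 F3408
G1 X98.115 Y61.088 F3408
M5
G0 X271.800 Y79.261
M3 S240
G1 X258.521 Y102.261 F3408
G1 X231.963 Y102.261 F3408
G1 X218.684 Y79.261 F3408
G1 X231.963 Y56.261 F3408
G1 X258.521 Y56.261 F3408
G1 X271.800 Y79.261 F3408
M5
G0 X170.736 Y27.863
M3 S240
G1 X149.269 Y28.258 F3408
G1 X134.369 Y43.716 F3408
G1 X134.764 Y65.183 F3408
G1 X150.222 Y80.083 F3408
G1 X171.689 Y79.688 F3408
G1 X186.589 Y64.230 F3408
G1 X186.194 Y42.763 F3408
G1 X170.736 Y27.863 F3408
M5
G0 X232.817 Y84.831
M3 S240
G1 X192.367 Y67.208 F3408
G1 X138.615 Y54.784 F3408
G1 X104.973 Y49.369 F3408
M5
G0 X0.000 Y0.000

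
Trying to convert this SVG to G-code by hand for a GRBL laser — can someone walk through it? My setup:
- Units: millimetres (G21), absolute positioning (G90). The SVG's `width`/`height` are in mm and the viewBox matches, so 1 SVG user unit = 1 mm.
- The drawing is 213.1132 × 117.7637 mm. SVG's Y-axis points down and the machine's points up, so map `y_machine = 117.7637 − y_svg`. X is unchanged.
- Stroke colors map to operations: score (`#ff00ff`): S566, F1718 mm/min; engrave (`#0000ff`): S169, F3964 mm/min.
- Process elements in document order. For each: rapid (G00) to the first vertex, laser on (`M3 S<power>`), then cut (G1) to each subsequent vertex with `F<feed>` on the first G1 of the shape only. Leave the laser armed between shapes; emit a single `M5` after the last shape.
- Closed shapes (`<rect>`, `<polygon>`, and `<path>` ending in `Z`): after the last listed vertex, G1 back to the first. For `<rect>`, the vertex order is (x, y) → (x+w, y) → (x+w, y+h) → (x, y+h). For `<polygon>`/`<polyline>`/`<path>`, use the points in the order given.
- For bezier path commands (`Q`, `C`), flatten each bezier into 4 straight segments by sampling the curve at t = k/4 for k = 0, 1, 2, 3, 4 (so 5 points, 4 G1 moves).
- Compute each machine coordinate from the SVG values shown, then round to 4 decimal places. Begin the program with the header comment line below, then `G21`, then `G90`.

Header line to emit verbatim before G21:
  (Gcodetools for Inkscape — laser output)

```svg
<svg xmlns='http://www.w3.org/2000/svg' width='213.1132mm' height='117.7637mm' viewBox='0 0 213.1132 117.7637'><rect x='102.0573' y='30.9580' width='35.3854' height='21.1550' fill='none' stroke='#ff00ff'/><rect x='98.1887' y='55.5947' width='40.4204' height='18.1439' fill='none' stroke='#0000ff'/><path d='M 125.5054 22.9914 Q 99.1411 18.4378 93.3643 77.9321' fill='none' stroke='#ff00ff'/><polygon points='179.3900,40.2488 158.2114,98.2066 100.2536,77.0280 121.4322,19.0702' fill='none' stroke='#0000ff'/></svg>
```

(Gcodetools for Inkscape — laser output)
G21
G90
G00 X102.0573 Y86.8057
M3 S566
G1 X137.4427 Y86.8057 F1718
G1 X137.4427 Y65.6507
G1 X102.0573 Y65.6507
G1 X102.0573 Y86.8057
G00 X98.1887 Y62.1690
M3 S169
G1 X138.6091 Y62.1690 F3964
G1 X138.6091 Y44.0251
G1 X98.1887 Y44.0251
G1 X98.1887 Y62.1690
G00 X125.5054 Y94.7723
M3 S566
G1 X113.6100 Y93.0461 F1718
G1 X104.2880 Y83.3139
G1 X97.5394 Y65.5758
G1 X93.3643 Y39.8316
G00 X179.3900 Y77.5149
M3 S169
G1 X158.2114 Y19.5571 F3964
G1 X100.2536 Y40.7357
G1 X121.4322 Y98.6935
G1 X179.3900 Y77.5149
M5

viewBox `0 0 213.1132 117.7637` with mm width/height → 1 unit = 1 mm. Flip: y_m = 117.7637 − y_svg.

**Shape 1** — `<rect>` rectangle, stroke `#ff00ff` → score (S566, F1718). Machine vertices: (102.0573,86.8057) → (137.4427,86.8057) → (137.4427,65.6507) → (102.0573,65.6507) → (102.0573,86.8057). Closed: final G1 returns to the first vertex.

**Shape 2** — `<rect>` rectangle, stroke `#0000ff` → engrave (S169, F3964). Machine vertices: (98.1887,62.1690) → (138.6091,62.1690) → (138.6091,44.0251) → (98.1887,44.0251) → (98.1887,62.1690). Closed: final G1 returns to the first vertex.

**Shape 3** — `<path>` quadratic bezier, stroke `#ff00ff` → score (S566, F1718). Control points (SVG): P0=(125.5054,22.9914), P1=(99.1411,18.4378), P2=(93.3643,77.9321); sampled at t=k/4. Machine vertices: (125.5054,94.7723) → (113.6100,93.0461) → (104.2880,83.3139) → (97.5394,65.5758) → (93.3643,39.8316). Open path.

**Shape 4** — `<polygon>` regular polygon, stroke `#0000ff` → engrave (S169, F3964). Machine vertices: (179.3900,77.5149) → (158.2114,19.5571) → (100.2536,40.7357) → (121.4322,98.6935) → (179.3900,77.5149). Closed: final G1 returns to the first vertex.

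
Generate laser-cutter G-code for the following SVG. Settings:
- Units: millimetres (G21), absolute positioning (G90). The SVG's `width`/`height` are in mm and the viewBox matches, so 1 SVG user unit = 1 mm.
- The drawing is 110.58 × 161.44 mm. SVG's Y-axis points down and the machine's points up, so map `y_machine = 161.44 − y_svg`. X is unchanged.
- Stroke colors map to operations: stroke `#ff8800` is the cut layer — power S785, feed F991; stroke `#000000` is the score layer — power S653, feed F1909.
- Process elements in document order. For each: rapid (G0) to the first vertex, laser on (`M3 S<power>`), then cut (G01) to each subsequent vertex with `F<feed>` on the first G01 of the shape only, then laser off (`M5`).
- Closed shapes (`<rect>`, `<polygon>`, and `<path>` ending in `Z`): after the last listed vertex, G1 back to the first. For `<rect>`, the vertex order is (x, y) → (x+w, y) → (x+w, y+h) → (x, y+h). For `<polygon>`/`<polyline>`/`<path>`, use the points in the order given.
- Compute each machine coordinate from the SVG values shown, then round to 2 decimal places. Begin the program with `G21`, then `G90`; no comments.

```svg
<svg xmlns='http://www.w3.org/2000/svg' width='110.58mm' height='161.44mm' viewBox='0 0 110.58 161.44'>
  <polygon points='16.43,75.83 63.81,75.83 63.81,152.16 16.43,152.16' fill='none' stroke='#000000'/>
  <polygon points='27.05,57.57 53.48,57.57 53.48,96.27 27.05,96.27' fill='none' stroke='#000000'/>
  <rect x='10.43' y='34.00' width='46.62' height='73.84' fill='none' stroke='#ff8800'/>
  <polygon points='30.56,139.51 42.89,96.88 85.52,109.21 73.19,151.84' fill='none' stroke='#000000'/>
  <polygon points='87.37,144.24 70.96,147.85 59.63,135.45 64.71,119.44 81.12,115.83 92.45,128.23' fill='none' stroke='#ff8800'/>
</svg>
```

G21
G90
G0 X16.43 Y85.61
M3 S653
G01 X63.81 Y85.61 F1909
G01 X63.81 Y9.28
G01 X16.43 Y9.28
G01 X16.43 Y85.61
M5
G0 X27.05 Y103.87
M3 S653
G01 X53.48 Y103.87 F1909
G01 X53.48 Y65.17
G01 X27.05 Y65.17
G01 X27.05 Y103.87
M5
G0 X10.43 Y127.44
M3 S785
G01 X57.05 Y127.44 F991
G01 X57.05 Y53.60
G01 X10.43 Y53.60
G01 X10.43 Y127.44
M5
G0 X30.56 Y21.93
M3 S653
G01 X42.89 Y64.56 F1909
G01 X85.52 Y52.23
G01 X73.19 Y9.60
G01 X30.56 Y21.93
M5
G0 X87.37 Y17.20
M3 S785
G01 X70.96 Y13.59 F991
G01 X59.63 Y25.99
G01 X64.71 Y42.00
G01 X81.12 Y45.61
G01 X92.45 Y33.21
G01 X87.37 Y17.20
M5

1 u = 1 mm; y_m = 161.44 − y.

[1] `<polygon>` rectangle, #000000→score S653 F1909: (16.43,85.61) → (63.81,85.61) → (63.81,9.28) → (16.43,9.28) → (16.43,85.61) (closed)

[2] `<polygon>` rectangle, #000000→score S653 F1909: (27.05,103.87) → (53.48,103.87) → (53.48,65.17) → (27.05,65.17) → (27.05,103.87) (closed)

[3] `<rect>` rectangle, #ff8800→cut S785 F991: (10.43,127.44) → (57.05,127.44) → (57.05,53.60) → (10.43,53.60) → (10.43,127.44) (closed)

[4] `<polygon>` regular polygon, #000000→score S653 F1909: (30.56,21.93) → (42.89,64.56) → (85.52,52.23) → (73.19,9.60) → (30.56,21.93) (closed)

[5] `<polygon>` regular polygon, #ff8800→cut S785 F991: (87.37,17.20) → (70.96,13.59) → (59.63,25.99) → (64.71,42.00) → (81.12,45.61) → (92.45,33.21) → (87.37,17.20) (closed)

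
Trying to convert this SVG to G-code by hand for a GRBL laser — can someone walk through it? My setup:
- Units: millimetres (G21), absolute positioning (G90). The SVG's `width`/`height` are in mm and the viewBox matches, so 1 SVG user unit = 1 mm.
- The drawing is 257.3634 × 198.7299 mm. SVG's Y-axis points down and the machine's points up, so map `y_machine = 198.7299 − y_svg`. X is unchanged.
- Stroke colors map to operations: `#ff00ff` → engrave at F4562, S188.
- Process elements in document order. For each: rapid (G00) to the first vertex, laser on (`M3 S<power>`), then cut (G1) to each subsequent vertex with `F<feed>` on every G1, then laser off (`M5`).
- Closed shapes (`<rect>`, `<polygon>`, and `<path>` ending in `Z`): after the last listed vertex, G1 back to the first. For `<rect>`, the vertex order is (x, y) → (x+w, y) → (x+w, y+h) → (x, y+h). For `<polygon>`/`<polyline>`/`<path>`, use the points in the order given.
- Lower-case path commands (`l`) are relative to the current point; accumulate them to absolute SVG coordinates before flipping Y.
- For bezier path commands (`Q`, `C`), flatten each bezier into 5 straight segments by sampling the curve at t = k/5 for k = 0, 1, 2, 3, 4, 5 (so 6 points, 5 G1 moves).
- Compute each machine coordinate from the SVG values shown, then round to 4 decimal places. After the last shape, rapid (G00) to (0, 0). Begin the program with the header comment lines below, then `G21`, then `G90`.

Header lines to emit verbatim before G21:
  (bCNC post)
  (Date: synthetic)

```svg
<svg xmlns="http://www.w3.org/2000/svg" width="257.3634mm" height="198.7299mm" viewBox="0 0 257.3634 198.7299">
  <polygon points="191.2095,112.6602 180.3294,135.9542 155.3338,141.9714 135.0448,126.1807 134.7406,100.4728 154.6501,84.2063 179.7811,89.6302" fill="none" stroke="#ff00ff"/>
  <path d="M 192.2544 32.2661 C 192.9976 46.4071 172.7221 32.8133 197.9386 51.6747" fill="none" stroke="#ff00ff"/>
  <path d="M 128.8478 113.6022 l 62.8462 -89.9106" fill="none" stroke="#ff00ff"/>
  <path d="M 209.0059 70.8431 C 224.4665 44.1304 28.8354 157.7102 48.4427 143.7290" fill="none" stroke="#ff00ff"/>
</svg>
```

(bCNC post)
(Date: synthetic)
G21
G90
G00 X191.2095 Y86.0697
M3 S188
G1 X180.3294 Y62.7757 F4562
G1 X155.3338 Y56.7585 F4562
G1 X135.0448 Y72.5492 F4562
G1 X134.7406 Y98.2571 F4562
G1 X154.6501 Y114.5236 F4562
G1 X179.7811 Y109.0997 F4562
G1 X191.2095 Y86.0697 F4562
M5
G00 X192.2544 Y166.4638
M3 S188
G1 X190.7102 Y160.8259 F4562
G1 X187.3139 Y158.9551 F4562
G1 X185.2583 Y157.9625 F4562
G1 X187.7357 Y154.9589 F4562
G1 X197.9386 Y147.0552 F4562
M5
G00 X128.8478 Y85.1277
M3 S188
G1 X191.6940 Y175.0383 F4562
M5
G00 X209.0059 Y127.8868
M3 S188
G1 X196.3619 Y129.2221 F4562
G1 X153.5197 Y109.7443 F4562
G1 X100.9432 Y82.3101 F4562
G1 X59.0963 Y59.7767 F4562
G1 X48.4427 Y55.0009 F4562
M5
G00 X0.0000 Y0.0000

Since the viewBox matches the mm dimensions, user units are millimetres directly. The only transform is the Y-flip y_m = 198.7299 − y_svg.

Shape 1 is a regular polygon drawn with `<polygon>`. Its stroke #ff00ff means engrave at S188, F4562. After flipping Y the toolpath is (191.2095,86.0697) → (180.3294,62.7757) → (155.3338,56.7585) → (135.0448,72.5492) → (134.7406,98.2571) → (154.6501,114.5236) → (179.7811,109.0997) → (191.2095,86.0697), returning to the start.

Shape 2 is a cubic bezier drawn with `<path>`. Its stroke #ff00ff means engrave at S188, F4562. After flipping Y the toolpath is (192.2544,166.4638) → (190.7102,160.8259) → (187.3139,158.9551) → (185.2583,157.9625) → (187.7357,154.9589) → (197.9386,147.0552).

Shape 3 is a line segment drawn with `<path>`. Its stroke #ff00ff means engrave at S188, F4562. After flipping Y the toolpath is (128.8478,85.1277) → (191.6940,175.0383).

Shape 4 is a cubic bezier drawn with `<path>`. Its stroke #ff00ff means engrave at S188, F4562. After flipping Y the toolpath is (209.0059,127.8868) → (196.3619,129.2221) → (153.5197,109.7443) → (100.9432,82.3101) → (59.0963,59.7767) → (48.4427,55.0009).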